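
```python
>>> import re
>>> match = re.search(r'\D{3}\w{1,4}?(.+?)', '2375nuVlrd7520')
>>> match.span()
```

(4, 9)

The pattern matches exactly 3 of a non-digit; then 1 to 4 of a word character (lazy); then one or more of any character (lazy) (captured).
The `?` after the quantifier makes it lazy — it takes as little as possible before letting the rest of the pattern try.
`search` walks the string left to right and returns the first match it finds.
The match spans [4:9] → 'nuVlr'.
Captured: group 1 = 'r'.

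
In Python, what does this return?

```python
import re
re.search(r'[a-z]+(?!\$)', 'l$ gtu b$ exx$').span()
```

(3, 6)

The negative lookaround is zero-width — it rules out positions where the adjacent text would match, without consuming anything.
The match spans [3:6] → 'gtu'.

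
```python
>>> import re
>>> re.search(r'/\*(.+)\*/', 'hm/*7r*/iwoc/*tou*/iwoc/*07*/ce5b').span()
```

(2, 29)

The match spans [2:29] → '/*7r*/iwoc/*tou*/iwoc/*07*/'.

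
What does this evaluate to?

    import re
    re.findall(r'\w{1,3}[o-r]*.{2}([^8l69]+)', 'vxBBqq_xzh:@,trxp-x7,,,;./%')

['q_xzh:@,trxp-x7,,,;./%']

Pattern: 1 to 3 of a word character, then zero or more of a character in [o-r], then exactly 2 of any character; then one or more of any character except [8l69] (captured).
Scanning left to right: at [0:27] match 'vxBBqq_xzh:@,trxp-x7,,,;./%', group 1 = 'q_xzh:@,trxp-x7,,,;./%'.
`findall` collects group 1 from the one match (1 total).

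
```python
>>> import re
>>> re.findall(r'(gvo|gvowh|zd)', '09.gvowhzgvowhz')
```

Alternation isn't longest-match — the leftmost alternative that fits at this position is chosen.
With a single group, `findall` returns only what that group captured — 2 items.

['gvo', 'gvo']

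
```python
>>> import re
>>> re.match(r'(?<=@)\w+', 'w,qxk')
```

None

`match` is anchored at position 0; if the pattern doesn't fit there, it returns None.
Here position 0 doesn't satisfy it, so the call returns None.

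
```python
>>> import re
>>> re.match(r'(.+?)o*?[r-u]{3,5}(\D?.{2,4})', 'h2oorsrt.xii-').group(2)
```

'.xii-'

Pattern: one or more of any character (lazy) (captured); then zero or more of the literal 'o' (lazy), then 3 to 5 of a character in [r-u]; then optionally a non-digit, then 2 to 4 of any character (captured).
`re.match` won't scan ahead — the pattern has to work from the very first character.
The match spans [0:13] → 'h2oorsrt.xii-'.
Captured: group 1 = 'h2', group 2 = '.xii-'.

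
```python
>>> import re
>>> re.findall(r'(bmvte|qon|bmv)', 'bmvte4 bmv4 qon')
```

The regex engine tests alternatives in the order written; an earlier branch that matches wins even if a later one would match more.
`findall` collects group 1 from each match (3 total).

['bmvte', 'bmv', 'qon']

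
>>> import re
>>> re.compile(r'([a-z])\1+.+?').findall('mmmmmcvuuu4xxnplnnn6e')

['m', 'u', 'x', 'n']

`\1` has to match the exact text group 1 already captured.
One capturing group, so `findall` returns just the captured substring from each match — 4 in all.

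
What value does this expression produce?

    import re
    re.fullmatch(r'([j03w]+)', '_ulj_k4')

None

`re.fullmatch` is like wrapping the pattern in `^…$` (in single-line mode).
Here the string isn't matched end-to-end, so the call returns None.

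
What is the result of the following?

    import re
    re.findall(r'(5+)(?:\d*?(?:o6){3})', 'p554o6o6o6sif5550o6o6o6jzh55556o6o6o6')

['55', '555', '5555']

Pattern: one or more of a literal '5' (captured); then zero or more of a digit (lazy), then the literal 'o6' repeated 3 times (non-capturing group).
Matches: at [1:10] match '554o6o6o6', group 1 = '55'; at [13:23] match '5550o6o6o6', group 1 = '555'; at [26:37] match '55556o6o6o6', group 1 = '5555'.
Because there's exactly one group, `findall` drops the full match and keeps group 1 from each hit.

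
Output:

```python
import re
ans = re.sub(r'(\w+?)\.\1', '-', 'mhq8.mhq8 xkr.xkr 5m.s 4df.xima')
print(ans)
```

- - 5m.s 4df.xima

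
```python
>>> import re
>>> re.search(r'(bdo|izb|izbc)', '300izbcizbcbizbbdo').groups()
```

The regex engine tests alternatives in the order written; an earlier branch that matches wins even if a later one would match more.
`re.search` scans for the first position where the pattern succeeds.
The match spans [3:6] → 'izb'.
Captured: group 1 = 'izb'.

('izb',)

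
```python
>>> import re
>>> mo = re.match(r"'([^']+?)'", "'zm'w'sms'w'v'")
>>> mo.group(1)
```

'zm'

`re.match` won't scan ahead — the pattern has to work from the very first character.
The match spans [0:4] → "'zm'".
Captured: group 1 = 'zm'.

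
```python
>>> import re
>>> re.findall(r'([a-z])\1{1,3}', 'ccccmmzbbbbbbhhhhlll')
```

['c', 'm', 'b', 'b', 'h', 'l']

After group 1 captures some text, `\1` only succeeds where that same text appears again.
Walking the string: at [0:4] match 'cccc', group 1 = 'c'; at [4:6] match 'mm', group 1 = 'm'; at [7:11] match 'bbbb', group 1 = 'b'; at [11:13] match 'bb', group 1 = 'b'; at [13:17] match 'hhhh', group 1 = 'h'; ….
With a single group, `findall` returns only what that group captured — 6 items.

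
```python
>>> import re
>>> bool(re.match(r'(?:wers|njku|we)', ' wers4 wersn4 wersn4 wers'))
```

With `match`, the pattern is implicitly anchored at the beginning.
Here the string doesn't start with a match, so the call returns None, and `bool(None)` is False.

False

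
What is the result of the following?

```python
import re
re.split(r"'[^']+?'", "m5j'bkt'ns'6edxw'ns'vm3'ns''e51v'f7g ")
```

Matches to split on: at [3:8] → "'bkt'"; at [10:17] → "'6edxw'"; at [19:24] → "'vm3'"; at [27:33] → "'e51v'".
`split` removes every match and returns the 5 fragments in between.

['m5j', 'ns', 'ns', "ns'", 'f7g ']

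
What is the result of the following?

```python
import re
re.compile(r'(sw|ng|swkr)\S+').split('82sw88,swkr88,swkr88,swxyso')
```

['82', 'sw', '']

`re.split` interleaves the captured-group text with the surrounding fragments.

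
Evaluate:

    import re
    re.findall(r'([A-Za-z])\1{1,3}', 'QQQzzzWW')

['Q', 'z', 'W']

`\1` is not a pattern — it's the concrete string captured by group 1, re-applied verbatim.
Matches: at [0:3] match 'QQQ', group 1 = 'Q'; at [3:6] match 'zzz', group 1 = 'z'; at [6:8] match 'WW', group 1 = 'W'.
`findall` collects group 1 from each match (3 total).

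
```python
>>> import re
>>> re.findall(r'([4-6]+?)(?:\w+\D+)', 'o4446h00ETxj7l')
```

This matches one or more of a character in [4-6] (lazy) (captured); then one or more of a word character, then one or more of a non-digit (non-capturing group).
With the lazy modifier that quantifier settles for the fewest repetitions that let the rest of the pattern succeed (the atoms after it are unaffected and can still be greedy).
Scanning left to right: at [1:14] match '4446h00ETxj7l', group 1 = '4'.
With a single group, `findall` returns only what that group captured — 1 item.

['4']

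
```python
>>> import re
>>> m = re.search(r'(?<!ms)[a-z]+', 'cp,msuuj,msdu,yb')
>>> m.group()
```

The negative lookaround is zero-width — it rules out positions where the adjacent text would match, without consuming anything.
The match spans [0:2] → 'cp'.

'cp'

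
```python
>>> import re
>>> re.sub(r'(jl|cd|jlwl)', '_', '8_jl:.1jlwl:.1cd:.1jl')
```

'8__:.1_wl:.1_:.1_'

Alternation tries branches left to right and keeps the first one that lets the overall match succeed at that position.
Matches: at [2:4] → 'jl'; at [7:9] → 'jl'; at [14:16] → 'cd'; at [19:21] → 'jl'.
`sub` substitutes '_' at each match site.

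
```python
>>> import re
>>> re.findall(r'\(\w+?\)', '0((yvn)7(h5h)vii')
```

['(yvn)', '(h5h)']

Walking the string: at [2:7] → '(yvn)'; at [8:13] → '(h5h)'.
With no groups in the pattern, `findall` gives back each whole match — 2 here.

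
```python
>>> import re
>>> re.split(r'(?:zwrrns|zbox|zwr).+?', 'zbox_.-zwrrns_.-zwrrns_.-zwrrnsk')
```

['', '.-', '.-', '.-', '']

The regex engine tests alternatives in the order written; an earlier branch that matches wins even if a later one would match more.
Matches to split on: at [0:5] → 'zbox_'; at [7:14] → 'zwrrns_'; at [16:23] → 'zwrrns_'; at [25:32] → 'zwrrnsk'.
Splitting on the pattern gives 5 pieces.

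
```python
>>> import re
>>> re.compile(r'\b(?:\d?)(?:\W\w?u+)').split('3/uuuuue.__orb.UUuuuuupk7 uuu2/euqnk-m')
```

['', 'e.__orb.UUuuuuupk7', '2', 'qnk-m']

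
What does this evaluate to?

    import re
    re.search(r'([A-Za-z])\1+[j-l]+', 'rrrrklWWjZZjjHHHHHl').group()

'rrrrkl'

A backreference is literal: `\1` must see the identical characters the first group matched.
The match spans [0:6] → 'rrrrkl'.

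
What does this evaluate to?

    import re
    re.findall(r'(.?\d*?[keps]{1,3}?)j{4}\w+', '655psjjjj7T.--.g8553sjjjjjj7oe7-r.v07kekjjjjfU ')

['655ps', 'g8553s', 'v07kek']

Because there's exactly one group, `findall` drops the full match and keeps group 1 from each hit.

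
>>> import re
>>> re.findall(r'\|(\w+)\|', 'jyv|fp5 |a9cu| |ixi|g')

['a9cu', 'ixi']

`findall` collects group 1 from each match (2 total).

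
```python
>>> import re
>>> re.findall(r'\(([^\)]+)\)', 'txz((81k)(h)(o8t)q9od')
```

['(81k', 'h', 'o8t']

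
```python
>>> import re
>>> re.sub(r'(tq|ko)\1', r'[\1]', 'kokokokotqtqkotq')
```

'[ko][ko][tq]kotq'

The backreference `\1` re-matches whatever the first group consumed, character for character.
Matches: at [0:4] → 'koko'; at [4:8] → 'koko'; at [8:12] → 'tqtq'.
Each match is replaced using the text its own group 1 captured.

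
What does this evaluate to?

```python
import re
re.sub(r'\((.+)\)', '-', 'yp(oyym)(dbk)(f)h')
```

'yp-h'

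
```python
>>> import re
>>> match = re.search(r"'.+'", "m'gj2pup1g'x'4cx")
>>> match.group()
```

The match spans [1:13] → "'gj2pup1g'x'".

"'gj2pup1g'x'"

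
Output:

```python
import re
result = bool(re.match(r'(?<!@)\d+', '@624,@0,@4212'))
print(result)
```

Because the assertion is negative and zero-width, positions next to the forbidden text are skipped.
With `match`, the pattern is implicitly anchored at the beginning.
Here position 0 doesn't satisfy it, so the call returns None, and `bool(None)` is False.

False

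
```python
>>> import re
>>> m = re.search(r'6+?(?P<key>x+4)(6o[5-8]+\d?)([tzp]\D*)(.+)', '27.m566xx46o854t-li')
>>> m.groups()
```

('xx4', '6o854', 't-l', 'i')

This matches one or more of a literal '6' (lazy); then one or more of a literal 'x', then the literal '4' (captured as 'key'); then the literal '6o', then one or more of a character in [5-8], then optionally a digit (captured); then one of [tzp], then zero or more of a non-digit (captured); then one or more of any character (captured).
Unlike `match`, `search` isn't anchored — it looks for the pattern anywhere in the string.
The match spans [5:19] → '66xx46o854t-li'.
Captured: group 1 = 'xx4', group 2 = '6o854', group 3 = 't-l', group 4 = 'i'.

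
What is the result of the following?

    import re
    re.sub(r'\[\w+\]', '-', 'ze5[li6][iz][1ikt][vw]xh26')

'ze5----xh26'

Each match is replaced by '-'.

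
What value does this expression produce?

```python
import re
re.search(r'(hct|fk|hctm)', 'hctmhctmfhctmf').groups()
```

The match spans [0:3] → 'hct'.
Captured: group 1 = 'hct'.

('hct',)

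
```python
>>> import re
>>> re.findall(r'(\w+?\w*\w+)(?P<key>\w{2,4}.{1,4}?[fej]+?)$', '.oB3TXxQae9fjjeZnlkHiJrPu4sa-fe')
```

[('oB3TXxQae9fjjeZnlkHiJrPu4', 'sa-fe')]

With 2 capturing groups, `findall` returns a 2-tuple per match.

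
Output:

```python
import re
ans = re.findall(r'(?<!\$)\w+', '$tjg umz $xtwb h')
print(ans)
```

['jg', 'umz', 'twb', 'h']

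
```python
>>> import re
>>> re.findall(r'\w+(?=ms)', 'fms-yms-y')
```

['f', 'y']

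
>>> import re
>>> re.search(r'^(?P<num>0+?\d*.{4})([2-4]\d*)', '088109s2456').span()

(0, 11)

This matches anchored at the start of the string; then one or more of the literal '0' (lazy), then zero or more of a digit, then exactly 4 of any character (captured as 'num'); then a character in [2-4], then zero or more of a digit (captured).
`re.search` tries every starting position until one works.
The match spans [0:11] → '088109s2456'.
Captured: group 1 = '088109s2', group 2 = '456'.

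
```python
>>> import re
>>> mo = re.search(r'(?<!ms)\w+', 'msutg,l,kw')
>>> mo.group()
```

Because the assertion is negative and zero-width, positions next to the forbidden text are skipped.
The match spans [0:5] → 'msutg'.

'msutg'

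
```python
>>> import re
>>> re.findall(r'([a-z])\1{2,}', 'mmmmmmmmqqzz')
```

['m']

A backreference is literal: `\1` must see the identical characters the first group matched.
Matches: at [0:8] match 'mmmmmmmm', group 1 = 'm'.
With a single group, `findall` returns only what that group captured — 1 item.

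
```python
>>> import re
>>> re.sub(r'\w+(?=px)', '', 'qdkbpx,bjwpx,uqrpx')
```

Lookahead/lookbehind check context without consuming it, so the matched span excludes the asserted characters.
Matches: at [0:4] → 'qdkb'; at [7:10] → 'bjw'; at [13:16] → 'uqr'.
`sub` substitutes '' at each match site.

'px,px,px'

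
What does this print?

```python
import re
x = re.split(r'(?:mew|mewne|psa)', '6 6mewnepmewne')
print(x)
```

Alternation tries branches left to right and keeps the first one that lets the overall match succeed at that position.
Matches to split on: at [3:6] → 'mew'; at [9:12] → 'mew'.
Splitting on the pattern gives 3 pieces.

['6 6', 'nep', 'ne']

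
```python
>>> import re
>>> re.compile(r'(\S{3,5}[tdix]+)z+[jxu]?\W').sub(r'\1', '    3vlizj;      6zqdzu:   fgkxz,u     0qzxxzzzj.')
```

'    3vli      6zqd   fgkxu     0qzxx'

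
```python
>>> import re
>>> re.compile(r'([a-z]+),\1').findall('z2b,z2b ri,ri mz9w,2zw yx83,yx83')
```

['ri']

The backreference `\1` re-matches whatever the first group consumed, character for character.
Walking the string: at [8:13] match 'ri,ri', group 1 = 'ri'.
With a single group, `findall` returns only what that group captured — 1 item.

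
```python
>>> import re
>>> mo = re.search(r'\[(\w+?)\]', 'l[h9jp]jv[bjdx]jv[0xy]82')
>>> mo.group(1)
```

`re.search` scans for the first position where the pattern succeeds.
The match spans [1:7] → '[h9jp]'.
Captured: group 1 = 'h9jp'.

'h9jp'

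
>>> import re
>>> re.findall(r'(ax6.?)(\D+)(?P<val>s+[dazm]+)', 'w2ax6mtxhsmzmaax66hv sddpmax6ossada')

[('ax6m', 'txh', 'smzmaa'), ('ax6o', 's', 'sada')]

3 groups means each result is a tuple of 3 captured strings — 2 here.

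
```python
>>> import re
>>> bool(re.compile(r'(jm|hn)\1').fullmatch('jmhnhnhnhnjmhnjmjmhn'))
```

For `fullmatch`, every character of the input must be accounted for by the pattern.
Here there's no way to consume every character, so the call returns None, and `bool(None)` is False.

False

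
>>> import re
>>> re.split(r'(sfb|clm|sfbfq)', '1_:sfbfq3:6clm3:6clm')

['1_:', 'sfb', 'fq3:6', 'clm', '3:6', 'clm', '']

Branches in `(...|...)` are attempted left-to-right; the first branch that allows the whole pattern to succeed is taken.
Because the pattern has a capturing group, `split` also inserts each captured text between the pieces.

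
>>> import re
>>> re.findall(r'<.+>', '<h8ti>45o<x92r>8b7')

`findall` yields the raw match text (1 of them) because the pattern has no groups.

['<h8ti>45o<x92r>']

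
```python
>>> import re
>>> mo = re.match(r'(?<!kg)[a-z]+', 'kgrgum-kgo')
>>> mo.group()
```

'kgrgum'

With `match`, the pattern is implicitly anchored at the beginning.
The match spans [0:6] → 'kgrgum'.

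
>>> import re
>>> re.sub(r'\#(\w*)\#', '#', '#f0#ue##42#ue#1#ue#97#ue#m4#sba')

'#ue#42#1#97#m4#sba'

Each match is replaced by '#'.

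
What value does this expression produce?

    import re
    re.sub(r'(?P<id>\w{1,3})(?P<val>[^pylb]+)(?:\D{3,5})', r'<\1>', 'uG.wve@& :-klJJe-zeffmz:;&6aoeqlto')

The replacement refers to a captured group, so each match is rewritten using its own captured text.

'<uG><zef>'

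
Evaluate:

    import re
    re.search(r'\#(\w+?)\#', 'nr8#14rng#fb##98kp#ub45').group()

'#14rng#'

The match spans [3:10] → '#14rng#'.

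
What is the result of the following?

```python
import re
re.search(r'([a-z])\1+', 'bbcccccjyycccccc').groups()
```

A backreference is literal: `\1` must see the identical characters the first group matched.
Unlike `match`, `search` isn't anchored — it looks for the pattern anywhere in the string.
The match spans [0:2] → 'bb'.
Captured: group 1 = 'b'.

('b',)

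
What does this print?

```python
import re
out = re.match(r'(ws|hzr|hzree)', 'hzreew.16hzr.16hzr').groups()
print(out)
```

('hzr',)

Alternation isn't longest-match — the leftmost alternative that fits at this position is chosen.
`match` is anchored at position 0; if the pattern doesn't fit there, it returns None.
The match spans [0:3] → 'hzr'.
Captured: group 1 = 'hzr'.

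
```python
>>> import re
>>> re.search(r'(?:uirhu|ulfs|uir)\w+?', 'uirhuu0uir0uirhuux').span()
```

Alternation tries branches left to right and keeps the first one that lets the overall match succeed at that position.
`search` walks the string left to right and returns the first match it finds.
The match spans [0:6] → 'uirhuu'.

(0, 6)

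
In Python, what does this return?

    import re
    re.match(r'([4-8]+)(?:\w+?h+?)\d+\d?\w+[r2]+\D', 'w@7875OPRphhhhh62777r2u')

This matches one or more of a character in [4-8] (captured); then one or more of a word character (lazy), then one or more of the literal 'h' (lazy) (non-capturing group); then one or more of a digit, then optionally a digit; then one or more of a word character, then one or more of one of [r2], then a non-digit.
`re.match` won't scan ahead — the pattern has to work from the very first character.
Here the string doesn't start with a match, so the call returns None.

None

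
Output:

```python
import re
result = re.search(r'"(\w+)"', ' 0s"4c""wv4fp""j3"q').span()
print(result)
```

(3, 7)

The match spans [3:7] → '"4c"'.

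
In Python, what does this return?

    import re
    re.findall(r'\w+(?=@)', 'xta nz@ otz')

['nz']

The lookaround is zero-width — it requires the adjacent text to match without consuming it, so the asserted text isn't part of the match.
Scanning left to right: at [4:6] → 'nz'.
No capturing groups, so `findall` returns the 1 full match string.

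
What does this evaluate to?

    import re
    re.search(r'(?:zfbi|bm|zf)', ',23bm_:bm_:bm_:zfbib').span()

The match spans [3:5] → 'bm'.

(3, 5)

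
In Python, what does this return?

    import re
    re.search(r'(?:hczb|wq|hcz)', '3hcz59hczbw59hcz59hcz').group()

'hcz'

The match spans [1:4] → 'hcz'.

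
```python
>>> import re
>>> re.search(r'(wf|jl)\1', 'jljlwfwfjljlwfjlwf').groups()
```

('jl',)

`\1` is not a pattern — it's the concrete string captured by group 1, re-applied verbatim.
Unlike `match`, `search` isn't anchored — it looks for the pattern anywhere in the string.
The match spans [0:4] → 'jljl'.
Captured: group 1 = 'jl'.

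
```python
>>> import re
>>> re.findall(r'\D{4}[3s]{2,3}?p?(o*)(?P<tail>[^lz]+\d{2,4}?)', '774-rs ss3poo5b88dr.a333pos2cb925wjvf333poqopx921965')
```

[('', '3poo5b88dr.a333pos2cb925wjvf333poqopx921965')]

This matches exactly 4 of a non-digit, then 2 to 3 of one of [3s] (lazy), then optionally a literal 'p'; then zero or more of a literal 'o' (captured); then one or more of any character except [lz], then 2 to 4 of a digit (lazy) (captured as 'tail').
Scanning left to right: at [3:52] match '-rs ss3poo5b88dr.a333pos2cb925wjvf333poqopx921965', groups = ('', '3poo5b88dr.a333pos2cb925wjvf333poqopx921965').
`findall` packs the 2 group values into a tuple for every match.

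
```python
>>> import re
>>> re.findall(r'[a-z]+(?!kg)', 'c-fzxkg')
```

['c', 'fzxkg']

Because the assertion is negative and zero-width, positions next to the forbidden text are skipped.
Scanning left to right: at [0:1] → 'c'; at [2:7] → 'fzxkg'.
`findall` yields the raw match text (2 of them) because the pattern has no groups.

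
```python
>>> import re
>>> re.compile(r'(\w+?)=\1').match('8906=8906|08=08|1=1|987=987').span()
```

(0, 9)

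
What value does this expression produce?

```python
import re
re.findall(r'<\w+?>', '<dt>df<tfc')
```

With no groups in the pattern, `findall` gives back each whole match — 1 here.

['<dt>']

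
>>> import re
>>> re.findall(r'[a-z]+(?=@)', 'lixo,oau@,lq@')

['oau', 'lq']

Because the assertion is zero-width, the text it checks is not consumed and won't appear in the result.
Scanning left to right: at [5:8] → 'oau'; at [10:12] → 'lq'.
No capturing groups, so `findall` returns the 2 full match strings.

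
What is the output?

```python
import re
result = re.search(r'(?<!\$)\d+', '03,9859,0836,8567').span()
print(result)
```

The negative lookahead/lookbehind blocks any match where the forbidden context is present.
`re.search` tries every starting position until one works.
The match spans [0:2] → '03'.

(0, 2)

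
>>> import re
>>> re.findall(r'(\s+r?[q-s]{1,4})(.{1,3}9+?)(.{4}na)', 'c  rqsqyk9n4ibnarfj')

The pattern matches one or more of whitespace, then optionally the literal 'r', then 1 to 4 of a character in [q-s] (captured); then 1 to 3 of any character, then one or more of a literal '9' (lazy) (captured); then exactly 4 of any character, then the literal 'na' (captured).
Scanning left to right: at [1:16] match '  rqsqyk9n4ibna', groups = ('  rqsq', 'yk9', 'n4ibna').
Multiple groups make `findall` return tuples — one 3-tuple for the one match.

[('  rqsq', 'yk9', 'n4ibna')]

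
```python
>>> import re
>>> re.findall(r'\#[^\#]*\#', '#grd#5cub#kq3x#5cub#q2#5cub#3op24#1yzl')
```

Scanning left to right: at [0:5] → '#grd#'; at [9:15] → '#kq3x#'; at [19:23] → '#q2#'; at [27:34] → '#3op24#'.
`findall` yields the raw match text (4 of them) because the pattern has no groups.

['#grd#', '#kq3x#', '#q2#', '#3op24#']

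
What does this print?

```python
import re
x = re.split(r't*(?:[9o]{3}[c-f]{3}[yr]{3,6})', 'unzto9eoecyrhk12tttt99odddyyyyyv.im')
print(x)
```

['unzto9eoecyrhk12', 'v.im']

This matches zero or more of a literal 't'; then exactly 3 of one of [9o], then exactly 3 of a character in [c-f], then 3 to 6 of one of [yr] (non-capturing group).
Each match becomes a cut point; 2 segments remain.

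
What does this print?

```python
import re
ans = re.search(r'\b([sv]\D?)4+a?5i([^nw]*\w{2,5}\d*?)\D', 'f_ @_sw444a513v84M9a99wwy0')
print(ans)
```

None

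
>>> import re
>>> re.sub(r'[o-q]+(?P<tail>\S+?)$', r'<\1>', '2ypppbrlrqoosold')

'2y<brlrqoosold>'

The pattern matches one or more of a character in [o-q]; then one or more of a non-whitespace character (lazy) (captured as 'tail'); then anchored at the end.
Matches: at [2:16] → 'pppbrlrqoosold'.
Each match is replaced using the text its own group 1 captured.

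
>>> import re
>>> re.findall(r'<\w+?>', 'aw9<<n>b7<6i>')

Scanning left to right: at [4:7] → '<n>'; at [9:13] → '<6i>'.
No capturing groups, so `findall` returns the 2 full match strings.

['<n>', '<6i>']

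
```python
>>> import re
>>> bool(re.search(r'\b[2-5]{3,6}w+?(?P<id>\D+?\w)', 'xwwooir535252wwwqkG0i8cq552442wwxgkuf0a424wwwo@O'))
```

False

This matches a word boundary (`\b`, zero-width); then 3 to 6 of a character in [2-5], then one or more of the literal 'w' (lazy); then one or more of a non-digit (lazy), then a word character (captured as 'id').
`re.search` tries every starting position until one works.
Here no position works, so the call returns None, and `bool(None)` is False.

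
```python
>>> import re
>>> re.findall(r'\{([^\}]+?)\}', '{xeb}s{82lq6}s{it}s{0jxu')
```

['xeb', '82lq6', 'it']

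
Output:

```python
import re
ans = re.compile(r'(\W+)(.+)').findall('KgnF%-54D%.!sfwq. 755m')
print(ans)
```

[('%-', '54D%.!sfwq. 755m')]

Pattern: one or more of a non-word character (captured); then one or more of any character (captured).
With 2 capturing groups, `findall` returns a 2-tuple per match.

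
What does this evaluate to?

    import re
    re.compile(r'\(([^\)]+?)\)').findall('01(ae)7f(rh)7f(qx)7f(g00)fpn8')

['ae', 'rh', 'qx', 'g00']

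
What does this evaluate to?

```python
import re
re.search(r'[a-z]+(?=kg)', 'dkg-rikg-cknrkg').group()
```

The lookaround is zero-width — it requires the adjacent text to match without consuming it, so the asserted text isn't part of the match.
`re.search` tries every starting position until one works.
The match spans [0:1] → 'd'.

'd'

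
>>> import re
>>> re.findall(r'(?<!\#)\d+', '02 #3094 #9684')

['02', '094', '684']

The negative lookahead/lookbehind blocks any match where the forbidden context is present.
Scanning left to right: at [0:2] → '02'; at [5:8] → '094'; at [11:14] → '684'.
With no groups in the pattern, `findall` gives back each whole match — 3 here.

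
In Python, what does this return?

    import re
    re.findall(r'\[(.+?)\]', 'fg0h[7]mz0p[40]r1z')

['7', '40']

A non-greedy quantifier consumes as few characters as it can — just enough that the remainder of the pattern still matches from where it stops; whatever follows it matches normally.
Walking the string: at [4:7] match '[7]', group 1 = '7'; at [11:15] match '[40]', group 1 = '40'.
One capturing group, so `findall` returns just the captured substring from each match — 2 in all.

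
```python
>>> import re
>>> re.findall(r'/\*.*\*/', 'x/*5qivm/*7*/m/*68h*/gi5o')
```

Since nothing is captured, `findall` lists the 1 matched substring directly.

['/*5qivm/*7*/m/*68h*/']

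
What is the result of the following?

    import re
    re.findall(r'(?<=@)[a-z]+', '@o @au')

['o', 'au']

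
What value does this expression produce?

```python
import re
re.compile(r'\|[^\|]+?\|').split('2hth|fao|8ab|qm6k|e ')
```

`split` removes every match and returns the 3 fragments in between.

['2hth', '8ab', 'e ']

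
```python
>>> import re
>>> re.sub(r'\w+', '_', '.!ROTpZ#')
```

Pattern: one or more of a word character.
Matches: at [2:7] → 'ROTpZ'.
`sub` substitutes '_' at each match site.

'.!_#'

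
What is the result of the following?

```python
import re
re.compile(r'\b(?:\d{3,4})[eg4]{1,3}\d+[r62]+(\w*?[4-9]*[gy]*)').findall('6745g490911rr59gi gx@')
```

With a single group, `findall` returns only what that group captured — 1 item.

['59g']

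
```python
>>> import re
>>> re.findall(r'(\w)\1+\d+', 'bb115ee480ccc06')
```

`\1` is not a pattern — it's the concrete string captured by group 1, re-applied verbatim.
Walking the string: at [0:5] match 'bb115', group 1 = 'b'; at [5:10] match 'ee480', group 1 = 'e'; at [10:15] match 'ccc06', group 1 = 'c'.
With a single group, `findall` returns only what that group captured — 3 items.

['b', 'e', 'c']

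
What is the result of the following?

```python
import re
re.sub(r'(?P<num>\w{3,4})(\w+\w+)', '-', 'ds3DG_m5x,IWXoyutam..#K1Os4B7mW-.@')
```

'-,-..#--.@'

This matches 3 to 4 of a word character (captured as 'num'); then one or more of a word character, then one or more of a word character (captured).
Matches: at [0:9] → 'ds3DG_m5x'; at [10:19] → 'IWXoyutam'; at [22:31] → 'K1Os4B7mW'.
`sub` substitutes '-' at each match site.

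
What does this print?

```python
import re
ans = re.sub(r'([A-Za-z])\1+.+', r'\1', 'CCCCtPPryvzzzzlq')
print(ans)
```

`\1` is not a pattern — it's the concrete string captured by group 1, re-applied verbatim.
`\1` in the replacement pulls in group 1's text for each match.

C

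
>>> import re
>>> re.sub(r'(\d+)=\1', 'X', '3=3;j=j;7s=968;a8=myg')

'X;j=j;7s=968;a8=myg'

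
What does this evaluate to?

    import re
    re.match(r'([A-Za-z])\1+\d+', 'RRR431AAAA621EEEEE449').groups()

('R',)

`\1` has to match the exact text group 1 already captured.
`re.match` only tries the pattern at the start of the string.
The match spans [0:6] → 'RRR431'.
Captured: group 1 = 'R'.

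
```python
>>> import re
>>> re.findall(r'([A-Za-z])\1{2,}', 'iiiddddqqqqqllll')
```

`\1` is not a pattern — it's the concrete string captured by group 1, re-applied verbatim.
Walking the string: at [0:3] match 'iii', group 1 = 'i'; at [3:7] match 'dddd', group 1 = 'd'; at [7:12] match 'qqqqq', group 1 = 'q'; at [12:16] match 'llll', group 1 = 'l'.
With a single group, `findall` returns only what that group captured — 4 items.

['i', 'd', 'q', 'l']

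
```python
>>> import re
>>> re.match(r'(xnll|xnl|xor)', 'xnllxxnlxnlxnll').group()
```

`|` is ordered: at each position the engine commits to the first alternative that works.
With `match`, the pattern is implicitly anchored at the beginning.
The match spans [0:4] → 'xnll'.
Captured: group 1 = 'xnll'.

'xnll'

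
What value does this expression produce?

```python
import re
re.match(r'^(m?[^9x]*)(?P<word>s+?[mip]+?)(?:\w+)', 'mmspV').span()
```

(0, 5)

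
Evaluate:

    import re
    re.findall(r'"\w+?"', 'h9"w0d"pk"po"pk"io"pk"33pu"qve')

Scanning left to right: at [2:7] → '"w0d"'; at [9:13] → '"po"'; at [15:19] → '"io"'; at [21:27] → '"33pu"'.
`findall` yields the raw match text (4 of them) because the pattern has no groups.

['"w0d"', '"po"', '"io"', '"33pu"']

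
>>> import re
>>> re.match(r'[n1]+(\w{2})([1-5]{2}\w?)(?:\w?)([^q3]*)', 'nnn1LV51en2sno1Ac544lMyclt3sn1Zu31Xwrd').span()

Pattern: one or more of one of [n1]; then exactly 2 of a word character (captured); then exactly 2 of a character in [1-5], then optionally a word character (captured); then optionally a word character (non-capturing group); then zero or more of any character except [q3] (captured).
`re.match` only tries the pattern at the start of the string.
The match spans [0:26] → 'nnn1LV51en2sno1Ac544lMyclt'.
Captured: group 1 = 'LV', group 2 = '51e', group 3 = '2sno1Ac544lMyclt'.

(0, 26)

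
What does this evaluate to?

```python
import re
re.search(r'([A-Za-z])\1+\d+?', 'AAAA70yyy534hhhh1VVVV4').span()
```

(0, 5)

`\1` is not a pattern — it's the concrete string captured by group 1, re-applied verbatim.
`search` walks the string left to right and returns the first match it finds.
The match spans [0:5] → 'AAAA7'.
Captured: group 1 = 'A'.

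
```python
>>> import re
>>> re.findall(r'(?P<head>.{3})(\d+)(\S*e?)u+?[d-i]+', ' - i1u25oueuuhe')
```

[('- i', '1', 'u25oueu')]

The pattern matches exactly 3 of any character (captured as 'head'); then one or more of a digit (captured); then zero or more of a non-whitespace character, then optionally a literal 'e' (captured); then one or more of a literal 'u' (lazy), then one or more of a character in [d-i].
Walking the string: at [1:15] match '- i1u25oueuuhe', groups = ('- i', '1', 'u25oueu').
With 3 capturing groups, `findall` returns a 3-tuple per match.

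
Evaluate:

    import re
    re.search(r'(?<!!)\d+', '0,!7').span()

(0, 1)

A negative assertion filters positions out without eating any characters.
`search` walks the string left to right and returns the first match it finds.
The match spans [0:1] → '0'.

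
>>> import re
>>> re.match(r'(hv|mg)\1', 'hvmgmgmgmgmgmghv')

None

`re.match` won't scan ahead — the pattern has to work from the very first character.
Here the pattern fails at index 0, so the call returns None.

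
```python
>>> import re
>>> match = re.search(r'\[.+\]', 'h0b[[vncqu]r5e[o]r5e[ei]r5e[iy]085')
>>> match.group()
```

The match spans [3:31] → '[[vncqu]r5e[o]r5e[ei]r5e[iy]'.

'[[vncqu]r5e[o]r5e[ei]r5e[iy]'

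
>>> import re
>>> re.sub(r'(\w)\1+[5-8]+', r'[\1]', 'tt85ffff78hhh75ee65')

A backreference is literal: `\1` must see the identical characters the first group matched.
Each match is replaced using the text its own group 1 captured.

'[t][f][h][e]'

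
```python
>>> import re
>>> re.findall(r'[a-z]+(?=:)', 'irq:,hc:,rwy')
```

Because the assertion is zero-width, the text it checks is not consumed and won't appear in the result.
Matches: at [0:3] → 'irq'; at [5:7] → 'hc'.
With no groups in the pattern, `findall` gives back each whole match — 2 here.

['irq', 'hc']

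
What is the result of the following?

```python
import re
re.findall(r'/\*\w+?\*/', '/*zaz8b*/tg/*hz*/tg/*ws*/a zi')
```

['/*zaz8b*/', '/*hz*/', '/*ws*/']

Matches: at [0:9] → '/*zaz8b*/'; at [11:17] → '/*hz*/'; at [19:25] → '/*ws*/'.
With no groups in the pattern, `findall` gives back each whole match — 3 here.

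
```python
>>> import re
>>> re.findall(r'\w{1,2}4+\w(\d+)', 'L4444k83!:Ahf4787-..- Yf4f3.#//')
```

['83', '87', '3']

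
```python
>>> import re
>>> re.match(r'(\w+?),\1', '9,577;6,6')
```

`re.match` only tries the pattern at the start of the string.
Here the string doesn't start with a match, so the call returns None.

None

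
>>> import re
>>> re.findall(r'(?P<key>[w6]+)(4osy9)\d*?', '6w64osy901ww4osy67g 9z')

`findall` packs the 2 group values into a tuple for every match.

[('6w6', '4osy9')]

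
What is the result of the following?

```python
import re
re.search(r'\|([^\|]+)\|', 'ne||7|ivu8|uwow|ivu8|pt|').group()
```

'|7|'

`search` walks the string left to right and returns the first match it finds.
The match spans [3:6] → '|7|'.
Captured: group 1 = '7'.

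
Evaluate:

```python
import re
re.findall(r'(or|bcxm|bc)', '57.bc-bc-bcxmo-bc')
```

['bc', 'bc', 'bcxm', 'bc']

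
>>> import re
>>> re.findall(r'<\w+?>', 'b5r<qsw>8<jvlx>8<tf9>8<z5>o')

`findall` yields the raw match text (4 of them) because the pattern has no groups.

['<qsw>', '<jvlx>', '<tf9>', '<z5>']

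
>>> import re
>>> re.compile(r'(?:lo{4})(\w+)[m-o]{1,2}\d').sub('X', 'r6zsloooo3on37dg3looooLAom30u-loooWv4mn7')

Pattern: the literal 'l', then exactly 4 of a literal 'o' (non-capturing group); then one or more of a word character (captured); then 1 to 2 of a character in [m-o], then a digit.
Matches: at [4:27] → 'loooo3on37dg3looooLAom3'.
Every occurrence is swapped for 'X'.

'r6zsX0u-loooWv4mn7'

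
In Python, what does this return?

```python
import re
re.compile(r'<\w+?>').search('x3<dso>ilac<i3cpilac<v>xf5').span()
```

(2, 7)

The match spans [2:7] → '<dso>'.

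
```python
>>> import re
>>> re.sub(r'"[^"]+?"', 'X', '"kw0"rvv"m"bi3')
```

`sub` substitutes 'X' at each match site.

'XrvvXbi3'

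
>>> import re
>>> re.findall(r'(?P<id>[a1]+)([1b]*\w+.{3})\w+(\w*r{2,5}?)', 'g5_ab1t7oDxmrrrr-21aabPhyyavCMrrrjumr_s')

With 3 capturing groups, `findall` returns a 3-tuple per match.

[('a', 'b1t7oDxmrrrr-21', 'rr')]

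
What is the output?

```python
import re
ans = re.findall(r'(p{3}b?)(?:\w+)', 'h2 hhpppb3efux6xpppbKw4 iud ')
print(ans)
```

This matches exactly 3 of the literal 'p', then optionally a literal 'b' (captured); then one or more of a word character (non-capturing group).
Matches: at [5:23] match 'pppb3efux6xpppbKw4', group 1 = 'pppb'.
One capturing group, so `findall` returns just the captured substring from the one match — 1 in all.

['pppb']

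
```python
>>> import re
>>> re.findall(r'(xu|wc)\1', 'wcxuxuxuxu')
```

The backreference `\1` re-matches whatever the first group consumed, character for character.
Scanning left to right: at [2:6] match 'xuxu', group 1 = 'xu'; at [6:10] match 'xuxu', group 1 = 'xu'.
Because there's exactly one group, `findall` drops the full match and keeps group 1 from each hit.

['xu', 'xu']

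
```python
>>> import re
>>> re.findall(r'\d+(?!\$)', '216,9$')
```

['216']

Because the assertion is negative and zero-width, positions next to the forbidden text are skipped.
Scanning left to right: at [0:3] → '216'.
With no groups in the pattern, `findall` gives back each whole match — 1 here.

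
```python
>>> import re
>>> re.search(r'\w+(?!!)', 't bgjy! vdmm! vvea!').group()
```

't'

The negative lookahead/lookbehind blocks any match where the forbidden context is present.
The match spans [0:1] → 't'.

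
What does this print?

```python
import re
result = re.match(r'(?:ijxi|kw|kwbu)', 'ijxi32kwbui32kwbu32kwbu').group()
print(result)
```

`match` is anchored at position 0; if the pattern doesn't fit there, it returns None.
The match spans [0:4] → 'ijxi'.

ijxi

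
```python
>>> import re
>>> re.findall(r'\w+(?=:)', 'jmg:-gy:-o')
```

['jmg', 'gy']

The lookaround is zero-width — it requires the adjacent text to match without consuming it, so the asserted text isn't part of the match.
Scanning left to right: at [0:3] → 'jmg'; at [5:7] → 'gy'.
Since nothing is captured, `findall` lists the 2 matched substrings directly.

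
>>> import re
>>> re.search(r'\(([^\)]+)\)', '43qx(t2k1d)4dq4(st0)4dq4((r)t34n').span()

(4, 11)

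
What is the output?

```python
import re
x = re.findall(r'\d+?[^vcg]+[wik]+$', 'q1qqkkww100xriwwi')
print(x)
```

The pattern matches one or more of a digit (lazy); then one or more of any character except [vcg]; then one or more of one of [wik]; then anchored at the end.
Scanning left to right: at [1:17] → '1qqkkww100xriwwi'.
Since nothing is captured, `findall` lists the 1 matched substring directly.

['1qqkkww100xriwwi']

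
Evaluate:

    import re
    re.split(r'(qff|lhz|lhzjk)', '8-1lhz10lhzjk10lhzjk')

Branches in `(...|...)` are attempted left-to-right; the first branch that allows the whole pattern to succeed is taken.
`re.split` interleaves the captured-group text with the surrounding fragments.

['8-1', 'lhz', '10', 'lhz', 'jk10', 'lhz', 'jk']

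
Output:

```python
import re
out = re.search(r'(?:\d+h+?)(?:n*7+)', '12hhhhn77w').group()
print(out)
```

Pattern: one or more of a digit, then one or more of the literal 'h' (lazy) (non-capturing group); then zero or more of a literal 'n', then one or more of the literal '7' (non-capturing group).
The match spans [0:9] → '12hhhhn77'.

12hhhhn77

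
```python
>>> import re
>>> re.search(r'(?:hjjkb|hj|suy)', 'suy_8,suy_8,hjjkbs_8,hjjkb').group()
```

'suy'

`re.search` scans for the first position where the pattern succeeds.
The match spans [0:3] → 'suy'.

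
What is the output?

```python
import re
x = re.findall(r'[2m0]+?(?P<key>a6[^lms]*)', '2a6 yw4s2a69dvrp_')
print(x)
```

['a6 yw4', 'a69dvrp_']

This matches one or more of one of [2m0] (lazy); then the literal 'a6', then zero or more of any character except [lms] (captured as 'key').
Scanning left to right: at [0:7] match '2a6 yw4', group 1 = 'a6 yw4'; at [8:17] match '2a69dvrp_', group 1 = 'a69dvrp_'.
With a single group, `findall` returns only what that group captured — 2 items.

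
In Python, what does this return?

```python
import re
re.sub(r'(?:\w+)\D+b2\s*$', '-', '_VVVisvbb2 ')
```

'-'

This matches one or more of a word character (non-capturing group); then one or more of a non-digit, then the literal 'b2'; then zero or more of whitespace; then anchored at the end.
Matches: at [0:11] → '_VVVisvbb2 '.
Every occurrence is swapped for '-'.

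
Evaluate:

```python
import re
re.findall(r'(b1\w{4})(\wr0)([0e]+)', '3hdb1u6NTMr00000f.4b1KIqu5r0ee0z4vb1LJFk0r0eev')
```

The pattern matches the literal 'b1', then exactly 4 of a word character (captured); then a word character, then the literal 'r0' (captured); then one or more of one of [0e] (captured).
Walking the string: at [3:16] match 'b1u6NTMr00000', groups = ('b1u6NT', 'Mr0', '0000'); at [19:31] match 'b1KIqu5r0ee0', groups = ('b1KIqu', '5r0', 'ee0'); at [34:45] match 'b1LJFk0r0ee', groups = ('b1LJFk', '0r0', 'ee').
3 groups means each result is a tuple of 3 captured strings — 3 here.

[('b1u6NT', 'Mr0', '0000'), ('b1KIqu', '5r0', 'ee0'), ('b1LJFk', '0r0', 'ee')]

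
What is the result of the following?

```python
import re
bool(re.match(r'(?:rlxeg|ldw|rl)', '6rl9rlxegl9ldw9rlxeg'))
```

With `match`, the pattern is implicitly anchored at the beginning.
Here position 0 doesn't satisfy it, so the call returns None, and `bool(None)` is False.

False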